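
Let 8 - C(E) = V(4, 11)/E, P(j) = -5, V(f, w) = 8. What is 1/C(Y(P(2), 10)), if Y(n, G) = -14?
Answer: 7/60 ≈ 0.11667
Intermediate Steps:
C(E) = 8 - 8/E
1/C(Y(P(2), 10)) = 1/(8 - 8/(-14)) = 1/(8 - 8*(-1/14)) = 1/(8 + 4/7) = 1/(60/7) = 7/60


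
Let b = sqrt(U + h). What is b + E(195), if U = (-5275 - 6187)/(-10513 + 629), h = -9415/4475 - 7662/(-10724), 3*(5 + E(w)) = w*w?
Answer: 12670 + I*sqrt(164859320695359115)/847021735 ≈ 12670.0 + 0.47936*I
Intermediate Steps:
E(w) = -5 + w**2/3 (E(w) = -5 + (w*w)/3 = -5 + w**2/3)
h = -6667901/4798990 (h = -9415*1/4475 - 7662*(-1/10724) = -1883/895 + 3831/5362 = -6667901/4798990 ≈ -1.3894)
U = 5731/4942 (U = -11462/(-9884) = -11462*(-1/9884) = 5731/4942 ≈ 1.1597)
b = I*sqrt(164859320695359115)/847021735 (b = sqrt(5731/4942 - 6667901/4798990) = sqrt(-194634109/847021735) = I*sqrt(164859320695359115)/847021735 ≈ 0.47936*I)
b + E(195) = I*sqrt(164859320695359115)/847021735 + (-5 + (1/3)*195**2) = I*sqrt(164859320695359115)/847021735 + (-5 + (1/3)*38025) = I*sqrt(164859320695359115)/847021735 + (-5 + 12675) = I*sqrt(164859320695359115)/847021735 + 12670 = 12670 + I*sqrt(164859320695359115)/847021735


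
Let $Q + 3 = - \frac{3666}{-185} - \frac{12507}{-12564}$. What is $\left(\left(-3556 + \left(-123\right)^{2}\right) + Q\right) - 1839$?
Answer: $\frac{7555508653}{774780} \approx 9751.8$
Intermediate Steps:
$Q = \frac{13800133}{774780}$ ($Q = -3 - \left(- \frac{4169}{4188} - \frac{3666}{185}\right) = -3 - - \frac{16124473}{774780} = -3 + \left(\frac{3666}{185} + \frac{4169}{4188}\right) = -3 + \frac{16124473}{774780} = \frac{13800133}{774780} \approx 17.812$)
$\left(\left(-3556 + \left(-123\right)^{2}\right) + Q\right) - 1839 = \left(\left(-3556 + \left(-123\right)^{2}\right) + \frac{13800133}{774780}\right) - 1839 = \left(\left(-3556 + 15129\right) + \frac{13800133}{774780}\right) - 1839 = \left(11573 + \frac{13800133}{774780}\right) - 1839 = \frac{8980329073}{774780} - 1839 = \frac{7555508653}{774780}$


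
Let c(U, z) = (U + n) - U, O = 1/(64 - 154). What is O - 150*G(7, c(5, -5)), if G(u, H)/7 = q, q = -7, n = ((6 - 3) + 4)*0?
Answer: 661499/90 ≈ 7350.0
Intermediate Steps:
n = 0 (n = (3 + 4)*0 = 7*0 = 0)
O = -1/90 (O = 1/(-90) = -1/90 ≈ -0.011111)
c(U, z) = 0 (c(U, z) = (U + 0) - U = U - U = 0)
G(u, H) = -49 (G(u, H) = 7*(-7) = -49)
O - 150*G(7, c(5, -5)) = -1/90 - 150*(-49) = -1/90 + 7350 = 661499/90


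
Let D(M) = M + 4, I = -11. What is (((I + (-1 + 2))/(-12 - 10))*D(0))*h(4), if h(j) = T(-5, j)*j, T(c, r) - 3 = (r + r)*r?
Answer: 2800/11 ≈ 254.55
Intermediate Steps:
T(c, r) = 3 + 2*r**2 (T(c, r) = 3 + (r + r)*r = 3 + (2*r)*r = 3 + 2*r**2)
h(j) = j*(3 + 2*j**2) (h(j) = (3 + 2*j**2)*j = j*(3 + 2*j**2))
D(M) = 4 + M
(((I + (-1 + 2))/(-12 - 10))*D(0))*h(4) = (((-11 + (-1 + 2))/(-12 - 10))*(4 + 0))*(4*(3 + 2*4**2)) = (((-11 + 1)/(-22))*4)*(4*(3 + 2*16)) = (-10*(-1/22)*4)*(4*(3 + 32)) = ((5/11)*4)*(4*35) = (20/11)*140 = 2800/11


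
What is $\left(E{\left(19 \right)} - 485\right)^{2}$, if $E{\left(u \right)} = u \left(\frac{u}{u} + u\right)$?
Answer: $11025$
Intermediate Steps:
$E{\left(u \right)} = u \left(1 + u\right)$
$\left(E{\left(19 \right)} - 485\right)^{2} = \left(19 \left(1 + 19\right) - 485\right)^{2} = \left(19 \cdot 20 - 485\right)^{2} = \left(380 - 485\right)^{2} = \left(-105\right)^{2} = 11025$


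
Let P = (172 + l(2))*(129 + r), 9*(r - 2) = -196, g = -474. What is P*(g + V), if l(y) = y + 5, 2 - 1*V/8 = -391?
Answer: 156601730/3 ≈ 5.2201e+7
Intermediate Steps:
V = 3144 (V = 16 - 8*(-391) = 16 + 3128 = 3144)
r = -178/9 (r = 2 + (⅑)*(-196) = 2 - 196/9 = -178/9 ≈ -19.778)
l(y) = 5 + y
P = 175957/9 (P = (172 + (5 + 2))*(129 - 178/9) = (172 + 7)*(983/9) = 179*(983/9) = 175957/9 ≈ 19551.)
P*(g + V) = 175957*(-474 + 3144)/9 = (175957/9)*2670 = 156601730/3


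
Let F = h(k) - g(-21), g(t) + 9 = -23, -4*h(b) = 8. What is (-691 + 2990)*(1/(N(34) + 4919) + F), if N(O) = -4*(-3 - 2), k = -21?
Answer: 30967739/449 ≈ 68971.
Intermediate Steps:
N(O) = 20 (N(O) = -4*(-5) = 20)
h(b) = -2 (h(b) = -¼*8 = -2)
g(t) = -32 (g(t) = -9 - 23 = -32)
F = 30 (F = -2 - 1*(-32) = -2 + 32 = 30)
(-691 + 2990)*(1/(N(34) + 4919) + F) = (-691 + 2990)*(1/(20 + 4919) + 30) = 2299*(1/4939 + 30) = 2299*(148171/4939) = 30967739/449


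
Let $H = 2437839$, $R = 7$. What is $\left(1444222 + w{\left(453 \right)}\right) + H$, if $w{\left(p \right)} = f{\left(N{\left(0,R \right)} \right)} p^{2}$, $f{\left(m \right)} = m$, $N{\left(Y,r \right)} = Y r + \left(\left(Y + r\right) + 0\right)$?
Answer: $5318524$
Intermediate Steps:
$N{\left(Y,r \right)} = Y + r + Y r$ ($N{\left(Y,r \right)} = Y r + \left(Y + r\right) = Y + r + Y r$)
$w{\left(p \right)} = 7 p^{2}$ ($w{\left(p \right)} = \left(0 + 7 + 0 \cdot 7\right) p^{2} = \left(0 + 7 + 0\right) p^{2} = 7 p^{2}$)
$\left(1444222 + w{\left(453 \right)}\right) + H = \left(1444222 + 7 \cdot 453^{2}\right) + 2437839 = \left(1444222 + 7 \cdot 205209\right) + 2437839 = \left(1444222 + 1436463\right) + 2437839 = 2880685 + 2437839 = 5318524$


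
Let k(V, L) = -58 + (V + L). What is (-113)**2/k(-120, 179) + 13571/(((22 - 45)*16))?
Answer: 4685421/368 ≈ 12732.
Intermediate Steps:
k(V, L) = -58 + L + V (k(V, L) = -58 + (L + V) = -58 + L + V)
(-113)**2/k(-120, 179) + 13571/(((22 - 45)*16)) = (-113)**2/(-58 + 179 - 120) + 13571/(((22 - 45)*16)) = 12769/1 + 13571/((-23*16)) = 12769*1 + 13571/(-368) = 12769 + 13571*(-1/368) = 12769 - 13571/368 = 4685421/368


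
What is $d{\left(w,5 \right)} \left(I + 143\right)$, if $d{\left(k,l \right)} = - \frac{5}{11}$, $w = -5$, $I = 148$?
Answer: $- \frac{1455}{11} \approx -132.27$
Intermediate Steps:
$d{\left(k,l \right)} = - \frac{5}{11}$ ($d{\left(k,l \right)} = \left(-5\right) \frac{1}{11} = - \frac{5}{11}$)
$d{\left(w,5 \right)} \left(I + 143\right) = - \frac{5 \left(148 + 143\right)}{11} = \left(- \frac{5}{11}\right) 291 = - \frac{1455}{11}$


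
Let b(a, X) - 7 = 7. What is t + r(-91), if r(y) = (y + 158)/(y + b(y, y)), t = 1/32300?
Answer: -2164023/2487100 ≈ -0.87010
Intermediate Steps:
b(a, X) = 14 (b(a, X) = 7 + 7 = 14)
t = 1/32300 ≈ 3.0960e-5
r(y) = (158 + y)/(14 + y) (r(y) = (y + 158)/(y + 14) = (158 + y)/(14 + y))
t + r(-91) = 1/32300 + (158 - 91)/(14 - 91) = 1/32300 + 67/(-77) = 1/32300 - 1/77*67 = 1/32300 - 67/77 = -2164023/2487100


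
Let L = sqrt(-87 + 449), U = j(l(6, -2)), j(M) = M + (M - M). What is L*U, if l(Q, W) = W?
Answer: -2*sqrt(362) ≈ -38.053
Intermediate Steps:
j(M) = M (j(M) = M + 0 = M)
U = -2
L = sqrt(362) ≈ 19.026
L*U = sqrt(362)*(-2) = -2*sqrt(362)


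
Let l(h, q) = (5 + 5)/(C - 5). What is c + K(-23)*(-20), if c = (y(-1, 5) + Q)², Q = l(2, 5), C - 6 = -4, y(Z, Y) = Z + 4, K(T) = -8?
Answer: 1441/9 ≈ 160.11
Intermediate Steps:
y(Z, Y) = 4 + Z
C = 2 (C = 6 - 4 = 2)
l(h, q) = -10/3 (l(h, q) = (5 + 5)/(2 - 5) = 10/(-3) = 10*(-⅓) = -10/3)
Q = -10/3 ≈ -3.3333
c = ⅑ (c = ((4 - 1) - 10/3)² = (3 - 10/3)² = (-⅓)² = ⅑ ≈ 0.11111)
c + K(-23)*(-20) = ⅑ - 8*(-20) = ⅑ + 160 = 1441/9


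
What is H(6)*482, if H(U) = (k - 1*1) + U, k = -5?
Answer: 0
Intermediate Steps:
H(U) = -6 + U (H(U) = (-5 - 1*1) + U = (-5 - 1) + U = -6 + U)
H(6)*482 = (-6 + 6)*482 = 0*482 = 0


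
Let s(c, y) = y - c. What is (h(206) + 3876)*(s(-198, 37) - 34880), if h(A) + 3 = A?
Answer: -141316955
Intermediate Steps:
h(A) = -3 + A
(h(206) + 3876)*(s(-198, 37) - 34880) = ((-3 + 206) + 3876)*((37 - 1*(-198)) - 34880) = (203 + 3876)*((37 + 198) - 34880) = 4079*(235 - 34880) = 4079*(-34645) = -141316955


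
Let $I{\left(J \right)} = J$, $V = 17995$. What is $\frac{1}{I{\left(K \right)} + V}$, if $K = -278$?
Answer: $\frac{1}{17717} \approx 5.6443 \cdot 10^{-5}$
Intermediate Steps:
$\frac{1}{I{\left(K \right)} + V} = \frac{1}{-278 + 17995} = \frac{1}{17717}$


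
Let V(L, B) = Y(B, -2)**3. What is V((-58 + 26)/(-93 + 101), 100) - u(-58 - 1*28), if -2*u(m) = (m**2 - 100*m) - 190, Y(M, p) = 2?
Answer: 7911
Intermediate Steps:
V(L, B) = 8 (V(L, B) = 2**3 = 8)
u(m) = 95 + 50*m - m**2/2 (u(m) = -((m**2 - 100*m) - 190)/2 = -(-190 + m**2 - 100*m)/2 = 95 + 50*m - m**2/2)
V((-58 + 26)/(-93 + 101), 100) - u(-58 - 1*28) = 8 - (95 + 50*(-58 - 1*28) - (-58 - 1*28)**2/2) = 8 - (95 + 50*(-58 - 28) - (-58 - 28)**2/2) = 8 - (95 + 50*(-86) - 1/2*(-86)**2) = 8 - (95 - 4300 - 1/2*7396) = 8 - (95 - 4300 - 3698) = 8 - 1*(-7903) = 8 + 7903 = 7911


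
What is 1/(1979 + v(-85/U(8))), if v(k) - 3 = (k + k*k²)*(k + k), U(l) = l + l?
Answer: 32768/118996401 ≈ 0.00027537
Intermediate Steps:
U(l) = 2*l
v(k) = 3 + 2*k*(k + k³) (v(k) = 3 + (k + k*k²)*(k + k) = 3 + (k + k³)*(2*k) = 3 + 2*k*(k + k³))
1/(1979 + v(-85/U(8))) = 1/(1979 + (3 + 2*(-85/(2*8))² + 2*(-85/(2*8))⁴)) = 1/(1979 + (3 + 2*(-85/16)² + 2*(-85/16)⁴)) = 1/(1979 + (3 + 2*(7225/256) + 2*(52200625/65536))) = 1/(1979 + (3 + 7225/128 + 52200625/32768)) = 1/(1979 + 54148529/32768) = 1/(118996401/32768) = 32768/118996401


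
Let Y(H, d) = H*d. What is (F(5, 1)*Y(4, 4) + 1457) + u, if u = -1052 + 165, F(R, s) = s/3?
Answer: 1726/3 ≈ 575.33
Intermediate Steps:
F(R, s) = s/3 (F(R, s) = s*(1/3) = s/3)
u = -887
(F(5, 1)*Y(4, 4) + 1457) + u = (((1/3)*1)*(4*4) + 1457) - 887 = ((1/3)*16 + 1457) - 887 = (16/3 + 1457) - 887 = 4387/3 - 887 = 1726/3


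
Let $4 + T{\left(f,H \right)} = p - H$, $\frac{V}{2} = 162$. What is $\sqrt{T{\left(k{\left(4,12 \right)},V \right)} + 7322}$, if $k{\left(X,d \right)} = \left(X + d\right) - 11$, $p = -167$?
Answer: $\sqrt{6827} \approx 82.626$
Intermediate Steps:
$k{\left(X,d \right)} = -11 + X + d$
$V = 324$ ($V = 2 \cdot 162 = 324$)
$T{\left(f,H \right)} = -171 - H$ ($T{\left(f,H \right)} = -4 - \left(167 + H\right) = -171 - H$)
$\sqrt{T{\left(k{\left(4,12 \right)},V \right)} + 7322} = \sqrt{\left(-171 - 324\right) + 7322} = \sqrt{-495 + 7322} = \sqrt{6827}$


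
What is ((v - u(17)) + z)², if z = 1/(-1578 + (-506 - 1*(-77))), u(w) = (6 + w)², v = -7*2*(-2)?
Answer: 1011046338064/4028049 ≈ 2.5100e+5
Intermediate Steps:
v = 28 (v = -14*(-2) = 28)
z = -1/2007 (z = 1/(-1578 + (-506 + 77)) = 1/(-1578 - 429) = 1/(-2007) = -1/2007 ≈ -0.00049826)
((v - u(17)) + z)² = ((28 - (6 + 17)²) - 1/2007)² = ((28 - 1*23²) - 1/2007)² = ((28 - 1*529) - 1/2007)² = ((28 - 529) - 1/2007)² = (-501 - 1/2007)² = (-1005508/2007)² = 1011046338064/4028049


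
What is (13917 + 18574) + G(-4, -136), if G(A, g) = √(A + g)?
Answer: 32491 + 2*I*√35 ≈ 32491.0 + 11.832*I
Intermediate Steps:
(13917 + 18574) + G(-4, -136) = (13917 + 18574) + √(-4 - 136) = 32491 + √(-140) = 32491 + 2*I*√35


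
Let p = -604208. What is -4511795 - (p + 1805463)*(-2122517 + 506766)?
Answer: 1940924455710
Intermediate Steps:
-4511795 - (p + 1805463)*(-2122517 + 506766) = -4511795 - (-604208 + 1805463)*(-2122517 + 506766) = -4511795 - 1201255*(-1615751) = -4511795 - 1*(-1940928967505) = -4511795 + 1940928967505 = 1940924455710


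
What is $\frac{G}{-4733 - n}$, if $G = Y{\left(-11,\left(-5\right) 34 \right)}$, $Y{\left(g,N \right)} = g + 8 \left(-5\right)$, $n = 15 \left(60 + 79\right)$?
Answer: $\frac{51}{6818} \approx 0.0074802$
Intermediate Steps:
$n = 2085$ ($n = 15 \cdot 139 = 2085$)
$Y{\left(g,N \right)} = -40 + g$ ($Y{\left(g,N \right)} = g - 40 = -40 + g$)
$G = -51$ ($G = -40 - 11 = -51$)
$\frac{G}{-4733 - n} = - \frac{51}{-4733 - 2085} = - \frac{51}{-6818} = \left(-51\right) \left(- \frac{1}{6818}\right) = \frac{51}{6818}$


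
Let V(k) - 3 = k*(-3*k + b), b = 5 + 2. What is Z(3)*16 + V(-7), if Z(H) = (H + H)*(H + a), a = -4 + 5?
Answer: 191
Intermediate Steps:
a = 1
b = 7
Z(H) = 2*H*(1 + H) (Z(H) = (H + H)*(H + 1) = (2*H)*(1 + H) = 2*H*(1 + H))
V(k) = 3 + k*(7 - 3*k) (V(k) = 3 + k*(-3*k + 7) = 3 + k*(7 - 3*k))
Z(3)*16 + V(-7) = (2*3*(1 + 3))*16 + (3 - 3*(-7)² + 7*(-7)) = (2*3*4)*16 + (3 - 3*49 - 49) = 24*16 + (3 - 147 - 49) = 384 - 193 = 191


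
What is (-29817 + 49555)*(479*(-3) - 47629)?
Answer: -968464708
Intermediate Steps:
(-29817 + 49555)*(479*(-3) - 47629) = 19738*(-1437 - 47629) = 19738*(-49066) = -968464708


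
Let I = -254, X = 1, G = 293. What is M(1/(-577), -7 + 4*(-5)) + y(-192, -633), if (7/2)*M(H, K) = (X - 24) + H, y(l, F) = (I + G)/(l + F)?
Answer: -1050301/158675 ≈ -6.6192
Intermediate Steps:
y(l, F) = 39/(F + l) (y(l, F) = (-254 + 293)/(l + F) = 39/(F + l))
M(H, K) = -46/7 + 2*H/7 (M(H, K) = 2*((1 - 24) + H)/7 = 2*(-23 + H)/7 = -46/7 + 2*H/7)
M(1/(-577), -7 + 4*(-5)) + y(-192, -633) = (-46/7 + (2/7)/(-577)) + 39/(-633 - 192) = (-46/7 + (2/7)*(-1/577)) + 39/(-825) = (-46/7 - 2/4039) + 39*(-1/825) = -3792/577 - 13/275 = -1050301/158675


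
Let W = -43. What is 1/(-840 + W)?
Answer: -1/883 ≈ -0.0011325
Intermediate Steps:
1/(-840 + W) = 1/(-840 - 43) = 1/(-883) = -1/883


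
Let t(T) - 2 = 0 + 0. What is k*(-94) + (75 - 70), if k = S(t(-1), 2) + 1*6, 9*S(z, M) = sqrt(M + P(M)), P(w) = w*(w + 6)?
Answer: -559 - 94*sqrt(2)/3 ≈ -603.31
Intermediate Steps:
P(w) = w*(6 + w)
t(T) = 2 (t(T) = 2 + (0 + 0) = 2 + 0 = 2)
S(z, M) = sqrt(M + M*(6 + M))/9
k = 6 + sqrt(2)/3 (k = sqrt(2*(7 + 2))/9 + 1*6 = sqrt(2*9)/9 + 6 = sqrt(18)/9 + 6 = (3*sqrt(2))/9 + 6 = sqrt(2)/3 + 6 = 6 + sqrt(2)/3 ≈ 6.4714)
k*(-94) + (75 - 70) = (6 + sqrt(2)/3)*(-94) + (75 - 70) = (-564 - 94*sqrt(2)/3) + 5 = -559 - 94*sqrt(2)/3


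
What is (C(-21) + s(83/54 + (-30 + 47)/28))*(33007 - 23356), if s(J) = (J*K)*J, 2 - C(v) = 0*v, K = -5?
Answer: -38588342861/190512 ≈ -2.0255e+5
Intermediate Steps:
C(v) = 2 (C(v) = 2 - 0*v = 2 - 1*0 = 2 + 0 = 2)
s(J) = -5*J² (s(J) = (J*(-5))*J = (-5*J)*J = -5*J²)
(C(-21) + s(83/54 + (-30 + 47)/28))*(33007 - 23356) = (2 - 5*(83/54 + (-30 + 47)/28)²)*(33007 - 23356) = (2 - 5*(83*(1/54) + 17*(1/28))²)*9651 = (2 - 5*(83/54 + 17/28)²)*9651 = (2 - 5*(1621/756)²)*9651 = (2 - 5*2627641/571536)*9651 = (2 - 13138205/571536)*9651 = -11995133/571536*9651 = -38588342861/190512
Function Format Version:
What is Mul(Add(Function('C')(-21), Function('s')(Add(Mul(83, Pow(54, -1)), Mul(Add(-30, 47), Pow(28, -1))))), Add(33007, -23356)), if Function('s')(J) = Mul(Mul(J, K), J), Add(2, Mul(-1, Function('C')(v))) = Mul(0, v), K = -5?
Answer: Rational(-38588342861, 190512) ≈ -2.0255e+5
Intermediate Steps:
Function('C')(v) = 2 (Function('C')(v) = Add(2, Mul(-1, Mul(0, v))) = Add(2, Mul(-1, 0)) = Add(2, 0) = 2)
Function('s')(J) = Mul(-5, Pow(J, 2)) (Function('s')(J) = Mul(Mul(J, -5), J) = Mul(Mul(-5, J), J) = Mul(-5, Pow(J, 2)))
Mul(Add(Function('C')(-21), Function('s')(Add(Mul(83, Pow(54, -1)), Mul(Add(-30, 47), Pow(28, -1))))), Add(33007, -23356)) = Mul(Add(2, Mul(-5, Pow(Add(Mul(83, Pow(54, -1)), Mul(Add(-30, 47), Pow(28, -1))), 2))), Add(33007, -23356)) = Mul(Add(2, Mul(-5, Pow(Add(Mul(83, Rational(1, 54)), Mul(17, Rational(1, 28))), 2))), 9651) = Mul(Add(2, Mul(-5, Pow(Add(Rational(83, 54), Rational(17, 28)), 2))), 9651) = Mul(Add(2, Mul(-5, Pow(Rational(1621, 756), 2))), 9651) = Mul(Add(2, Mul(-5, Rational(2627641, 571536))), 9651) = Mul(Add(2, Rational(-13138205, 571536)), 9651) = Mul(Rational(-11995133, 571536), 9651) = Rational(-38588342861, 190512)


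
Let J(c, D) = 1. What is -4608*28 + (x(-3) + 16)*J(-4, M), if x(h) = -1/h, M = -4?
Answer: -387023/3 ≈ -1.2901e+5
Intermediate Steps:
-4608*28 + (x(-3) + 16)*J(-4, M) = -4608*28 + (-1/(-3) + 16)*1 = -576*224 + (-1*(-1/3) + 16)*1 = -129024 + (1/3 + 16)*1 = -129024 + (49/3)*1 = -129024 + 49/3 = -387023/3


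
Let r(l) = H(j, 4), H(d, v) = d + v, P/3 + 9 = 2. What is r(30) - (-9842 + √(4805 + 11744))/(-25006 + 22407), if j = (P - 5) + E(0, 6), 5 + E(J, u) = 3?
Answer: -72218/2599 + √16549/2599 ≈ -27.737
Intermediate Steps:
P = -21 (P = -27 + 3*2 = -27 + 6 = -21)
E(J, u) = -2 (E(J, u) = -5 + 3 = -2)
j = -28 (j = (-21 - 5) - 2 = -26 - 2 = -28)
r(l) = -24 (r(l) = -28 + 4 = -24)
r(30) - (-9842 + √(4805 + 11744))/(-25006 + 22407) = -24 - (-9842 + √(4805 + 11744))/(-25006 + 22407) = -24 - (-9842 + √16549)/(-2599) = -24 - (-9842 + √16549)*(-1)/2599 = -24 - (9842/2599 - √16549/2599) = -24 + (-9842/2599 + √16549/2599) = -72218/2599 + √16549/2599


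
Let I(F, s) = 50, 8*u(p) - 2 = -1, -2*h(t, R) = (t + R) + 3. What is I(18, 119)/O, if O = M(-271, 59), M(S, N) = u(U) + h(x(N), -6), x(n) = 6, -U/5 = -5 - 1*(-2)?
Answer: -400/11 ≈ -36.364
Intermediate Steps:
U = 15 (U = -5*(-5 - 1*(-2)) = -5*(-5 + 2) = -5*(-3) = 15)
h(t, R) = -3/2 - R/2 - t/2 (h(t, R) = -((t + R) + 3)/2 = -((R + t) + 3)/2 = -(3 + R + t)/2 = -3/2 - R/2 - t/2)
u(p) = ⅛ (u(p) = ¼ + (⅛)*(-1) = ¼ - ⅛ = ⅛)
M(S, N) = -11/8 (M(S, N) = ⅛ + (-3/2 - ½*(-6) - ½*6) = ⅛ + (-3/2 + 3 - 3) = ⅛ - 3/2 = -11/8)
O = -11/8 ≈ -1.3750
I(18, 119)/O = 50/(-11/8) = 50*(-8/11) = -400/11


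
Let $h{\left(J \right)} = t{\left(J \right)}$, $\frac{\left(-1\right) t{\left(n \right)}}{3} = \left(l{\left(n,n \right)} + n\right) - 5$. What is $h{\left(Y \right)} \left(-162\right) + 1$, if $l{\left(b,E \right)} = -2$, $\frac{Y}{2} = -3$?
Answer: $-6317$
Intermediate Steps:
$Y = -6$ ($Y = 2 \left(-3\right) = -6$)
$t{\left(n \right)} = 21 - 3 n$ ($t{\left(n \right)} = - 3 \left(\left(-2 + n\right) - 5\right) = - 3 \left(-7 + n\right) = 21 - 3 n$)
$h{\left(J \right)} = 21 - 3 J$
$h{\left(Y \right)} \left(-162\right) + 1 = \left(21 - -18\right) \left(-162\right) + 1 = \left(21 + 18\right) \left(-162\right) + 1 = 39 \left(-162\right) + 1 = -6318 + 1 = -6317$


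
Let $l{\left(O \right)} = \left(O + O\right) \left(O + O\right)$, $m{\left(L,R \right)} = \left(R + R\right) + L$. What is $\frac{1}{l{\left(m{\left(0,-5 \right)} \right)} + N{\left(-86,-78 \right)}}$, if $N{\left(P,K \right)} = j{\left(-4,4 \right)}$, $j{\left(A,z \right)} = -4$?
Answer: $\frac{1}{396} \approx 0.0025253$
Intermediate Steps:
$m{\left(L,R \right)} = L + 2 R$ ($m{\left(L,R \right)} = 2 R + L = L + 2 R$)
$N{\left(P,K \right)} = -4$
$l{\left(O \right)} = 4 O^{2}$ ($l{\left(O \right)} = 2 O 2 O = 4 O^{2}$)
$\frac{1}{l{\left(m{\left(0,-5 \right)} \right)} + N{\left(-86,-78 \right)}} = \frac{1}{4 \left(0 + 2 \left(-5\right)\right)^{2} - 4} = \frac{1}{4 \left(0 - 10\right)^{2} - 4} = \frac{1}{4 \left(-10\right)^{2} - 4} = \frac{1}{4 \cdot 100 - 4} = \frac{1}{400 - 4} = \frac{1}{396}$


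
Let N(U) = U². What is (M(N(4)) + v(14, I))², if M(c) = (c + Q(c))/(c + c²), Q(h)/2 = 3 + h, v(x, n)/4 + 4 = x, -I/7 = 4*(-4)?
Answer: 29888089/18496 ≈ 1615.9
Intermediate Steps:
I = 112 (I = -28*(-4) = -7*(-16) = 112)
v(x, n) = -16 + 4*x
Q(h) = 6 + 2*h (Q(h) = 2*(3 + h) = 6 + 2*h)
M(c) = (6 + 3*c)/(c + c²) (M(c) = (c + (6 + 2*c))/(c + c²) = (6 + 3*c)/(c + c²))
(M(N(4)) + v(14, I))² = (3*(2 + 4²)/((4²)*(1 + 4²)) + (-16 + 4*14))² = (3*(2 + 16)/(16*(1 + 16)) + (-16 + 56))² = (3*(1/16)*18/17 + 40)² = (3*(1/16)*(1/17)*18 + 40)² = (27/136 + 40)² = (5467/136)² = 29888089/18496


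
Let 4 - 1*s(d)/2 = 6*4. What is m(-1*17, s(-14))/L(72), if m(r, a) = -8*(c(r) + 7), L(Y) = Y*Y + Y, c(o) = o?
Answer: 10/657 ≈ 0.015221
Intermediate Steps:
L(Y) = Y + Y² (L(Y) = Y² + Y = Y + Y²)
s(d) = -40 (s(d) = 8 - 12*4 = 8 - 2*24 = 8 - 48 = -40)
m(r, a) = -56 - 8*r (m(r, a) = -8*(r + 7) = -8*(7 + r) = -56 - 8*r)
m(-1*17, s(-14))/L(72) = (-56 - (-8)*17)/((72*(1 + 72))) = (-56 - 8*(-17))/((72*73)) = (-56 + 136)/5256 = 80*(1/5256) = 10/657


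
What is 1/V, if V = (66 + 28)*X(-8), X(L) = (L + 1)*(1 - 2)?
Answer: 1/658 ≈ 0.0015198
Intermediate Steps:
X(L) = -1 - L (X(L) = (1 + L)*(-1) = -1 - L)
V = 658 (V = (66 + 28)*(-1 - 1*(-8)) = 94*(-1 + 8) = 94*7 = 658)
1/V = 1/658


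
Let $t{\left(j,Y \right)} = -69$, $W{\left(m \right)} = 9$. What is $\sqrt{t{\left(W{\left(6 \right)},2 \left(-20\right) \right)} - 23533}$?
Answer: $i \sqrt{23602} \approx 153.63 i$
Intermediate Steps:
$\sqrt{t{\left(W{\left(6 \right)},2 \left(-20\right) \right)} - 23533} = \sqrt{-69 - 23533} = \sqrt{-23602} = i \sqrt{23602}$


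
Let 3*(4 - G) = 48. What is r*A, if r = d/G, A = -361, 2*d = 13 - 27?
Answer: -2527/12 ≈ -210.58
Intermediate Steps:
d = -7 (d = (13 - 27)/2 = (½)*(-14) = -7)
G = -12 (G = 4 - ⅓*48 = 4 - 16 = -12)
r = 7/12 (r = -7/(-12) = -7*(-1/12) = 7/12 ≈ 0.58333)
r*A = (7/12)*(-361) = -2527/12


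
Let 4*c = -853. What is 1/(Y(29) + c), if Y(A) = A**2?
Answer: 4/2511 ≈ 0.0015930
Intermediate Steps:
c = -853/4 (c = (1/4)*(-853) = -853/4 ≈ -213.25)
1/(Y(29) + c) = 1/(29**2 - 853/4) = 1/(841 - 853/4) = 1/(2511/4) = 4/2511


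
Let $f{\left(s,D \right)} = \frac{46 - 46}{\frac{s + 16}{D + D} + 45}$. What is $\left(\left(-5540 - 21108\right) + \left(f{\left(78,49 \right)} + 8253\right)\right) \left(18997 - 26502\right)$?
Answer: $138054475$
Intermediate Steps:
$f{\left(s,D \right)} = 0$ ($f{\left(s,D \right)} = \frac{0}{\frac{16 + s}{2 D} + 45} = \frac{0}{45 + \frac{16 + s}{2 D}} = 0$)
$\left(\left(-5540 - 21108\right) + \left(f{\left(78,49 \right)} + 8253\right)\right) \left(18997 - 26502\right) = \left(\left(-5540 - 21108\right) + \left(0 + 8253\right)\right) \left(18997 - 26502\right) = \left(-26648 + 8253\right) \left(-7505\right) = \left(-18395\right) \left(-7505\right) = 138054475$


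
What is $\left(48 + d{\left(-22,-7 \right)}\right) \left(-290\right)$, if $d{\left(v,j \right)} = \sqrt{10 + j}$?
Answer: $-13920 - 290 \sqrt{3} \approx -14422.0$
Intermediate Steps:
$\left(48 + d{\left(-22,-7 \right)}\right) \left(-290\right) = \left(48 + \sqrt{10 - 7}\right) \left(-290\right) = \left(48 + \sqrt{3}\right) \left(-290\right) = -13920 - 290 \sqrt{3}$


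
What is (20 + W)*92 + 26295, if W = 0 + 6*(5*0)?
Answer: 28135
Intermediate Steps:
W = 0 (W = 0 + 6*0 = 0 + 0 = 0)
(20 + W)*92 + 26295 = (20 + 0)*92 + 26295 = 20*92 + 26295 = 1840 + 26295 = 28135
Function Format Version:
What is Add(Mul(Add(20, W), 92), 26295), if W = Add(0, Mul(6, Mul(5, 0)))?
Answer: 28135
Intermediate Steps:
W = 0 (W = Add(0, Mul(6, 0)) = Add(0, 0) = 0)
Add(Mul(Add(20, W), 92), 26295) = Add(Mul(Add(20, 0), 92), 26295) = Add(Mul(20, 92), 26295) = Add(1840, 26295) = 28135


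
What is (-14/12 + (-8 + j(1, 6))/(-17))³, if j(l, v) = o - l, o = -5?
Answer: -42875/1061208 ≈ -0.040402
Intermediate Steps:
j(l, v) = -5 - l
(-14/12 + (-8 + j(1, 6))/(-17))³ = (-14/12 + (-8 + (-5 - 1*1))/(-17))³ = (-14*1/12 + (-8 + (-5 - 1))*(-1/17))³ = (-7/6 + (-8 - 6)*(-1/17))³ = (-7/6 - 14*(-1/17))³ = (-7/6 + 14/17)³ = (-35/102)³ = -42875/1061208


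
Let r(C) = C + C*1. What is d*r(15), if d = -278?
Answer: -8340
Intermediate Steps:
r(C) = 2*C (r(C) = C + C = 2*C)
d*r(15) = -556*15 = -278*30 = -8340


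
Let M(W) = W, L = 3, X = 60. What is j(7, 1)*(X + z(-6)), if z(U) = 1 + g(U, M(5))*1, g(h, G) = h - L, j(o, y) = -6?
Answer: -312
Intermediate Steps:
g(h, G) = -3 + h (g(h, G) = h - 1*3 = h - 3 = -3 + h)
z(U) = -2 + U (z(U) = 1 + (-3 + U)*1 = 1 + (-3 + U) = -2 + U)
j(7, 1)*(X + z(-6)) = -6*(60 + (-2 - 6)) = -6*(60 - 8) = -6*52 = -312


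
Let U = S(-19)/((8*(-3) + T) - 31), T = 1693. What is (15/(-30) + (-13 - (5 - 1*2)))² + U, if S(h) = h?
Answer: 891853/3276 ≈ 272.24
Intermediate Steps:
U = -19/1638 (U = -19/((8*(-3) + 1693) - 31) = -19/((-24 + 1693) - 31) = -19/(1669 - 31) = -19/1638 ≈ -0.011600)
(15/(-30) + (-13 - (5 - 1*2)))² + U = (15/(-30) + (-13 - (5 - 1*2)))² - 19/1638 = (15*(-1/30) + (-13 - (5 - 2)))² - 19/1638 = (-½ + (-13 - 1*3))² - 19/1638 = (-½ + (-13 - 3))² - 19/1638 = (-½ - 16)² - 19/1638 = (-33/2)² - 19/1638 = 1089/4 - 19/1638 = 891853/3276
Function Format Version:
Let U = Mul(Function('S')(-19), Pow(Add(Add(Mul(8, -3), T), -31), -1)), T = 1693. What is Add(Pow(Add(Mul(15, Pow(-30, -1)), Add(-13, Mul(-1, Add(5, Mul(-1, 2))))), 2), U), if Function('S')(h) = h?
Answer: Rational(891853, 3276) ≈ 272.24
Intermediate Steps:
U = Rational(-19, 1638) (U = Mul(-19, Pow(Add(Add(Mul(8, -3), 1693), -31), -1)) = Mul(-19, Pow(Add(Add(-24, 1693), -31), -1)) = Mul(-19, Pow(Add(1669, -31), -1)) = Mul(-19, Pow(1638, -1)) = Mul(-19, Rational(1, 1638)) = Rational(-19, 1638) ≈ -0.011600)
Add(Pow(Add(Mul(15, Pow(-30, -1)), Add(-13, Mul(-1, Add(5, Mul(-1, 2))))), 2), U) = Add(Pow(Add(Mul(15, Pow(-30, -1)), Add(-13, Mul(-1, Add(5, Mul(-1, 2))))), 2), Rational(-19, 1638)) = Add(Pow(Add(Mul(15, Rational(-1, 30)), Add(-13, Mul(-1, Add(5, -2)))), 2), Rational(-19, 1638)) = Add(Pow(Add(Rational(-1, 2), Add(-13, Mul(-1, 3))), 2), Rational(-19, 1638)) = Add(Pow(Add(Rational(-1, 2), Add(-13, -3)), 2), Rational(-19, 1638)) = Add(Pow(Add(Rational(-1, 2), -16), 2), Rational(-19, 1638)) = Add(Pow(Rational(-33, 2), 2), Rational(-19, 1638)) = Add(Rational(1089, 4), Rational(-19, 1638)) = Rational(891853, 3276)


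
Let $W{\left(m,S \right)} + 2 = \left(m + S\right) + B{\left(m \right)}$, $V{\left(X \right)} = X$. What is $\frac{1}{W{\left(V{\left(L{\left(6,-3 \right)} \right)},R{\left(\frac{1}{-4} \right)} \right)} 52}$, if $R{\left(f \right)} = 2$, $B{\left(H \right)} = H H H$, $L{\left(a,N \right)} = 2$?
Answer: $\frac{1}{520} \approx 0.0019231$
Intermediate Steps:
$B{\left(H \right)} = H^{3}$ ($B{\left(H \right)} = H^{2} H = H^{3}$)
$W{\left(m,S \right)} = -2 + S + m + m^{3}$ ($W{\left(m,S \right)} = -2 + \left(\left(m + S\right) + m^{3}\right) = -2 + \left(\left(S + m\right) + m^{3}\right) = -2 + \left(S + m + m^{3}\right) = -2 + S + m + m^{3}$)
$\frac{1}{W{\left(V{\left(L{\left(6,-3 \right)} \right)},R{\left(\frac{1}{-4} \right)} \right)} 52} = \frac{1}{\left(-2 + 2 + 2 + 2^{3}\right) 52} = \frac{1}{\left(-2 + 2 + 2 + 8\right) 52} = \frac{1}{10 \cdot 52} = \frac{1}{520}$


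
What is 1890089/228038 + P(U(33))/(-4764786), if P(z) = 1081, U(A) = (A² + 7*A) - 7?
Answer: 2251405774219/271638067467 ≈ 8.2883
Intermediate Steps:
U(A) = -7 + A² + 7*A
1890089/228038 + P(U(33))/(-4764786) = 1890089/228038 + 1081/(-4764786) = 1890089*(1/228038) + 1081*(-1/4764786) = 1890089/228038 - 1081/4764786 = 2251405774219/271638067467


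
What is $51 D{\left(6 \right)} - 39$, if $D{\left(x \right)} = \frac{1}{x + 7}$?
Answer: $- \frac{456}{13} \approx -35.077$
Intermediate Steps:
$D{\left(x \right)} = \frac{1}{7 + x}$
$51 D{\left(6 \right)} - 39 = \frac{51}{7 + 6} - 39 = \frac{51}{13} - 39 = - \frac{456}{13}$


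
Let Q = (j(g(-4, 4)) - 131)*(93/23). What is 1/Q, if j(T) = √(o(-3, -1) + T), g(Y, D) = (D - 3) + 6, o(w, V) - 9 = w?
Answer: -3013/1594764 - 23*√13/1594764 ≈ -0.0019413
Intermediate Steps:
o(w, V) = 9 + w
g(Y, D) = 3 + D (g(Y, D) = (-3 + D) + 6 = 3 + D)
j(T) = √(6 + T) (j(T) = √((9 - 3) + T) = √(6 + T))
Q = -12183/23 + 93*√13/23 (Q = (√(6 + (3 + 4)) - 131)*(93/23) = (√(6 + 7) - 131)*(93*(1/23)) = (√13 - 131)*(93/23) = (-131 + √13)*(93/23) = -12183/23 + 93*√13/23 ≈ -515.12)
1/Q = 1/(-12183/23 + 93*√13/23)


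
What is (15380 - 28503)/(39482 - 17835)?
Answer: -13123/21647 ≈ -0.60623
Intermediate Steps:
(15380 - 28503)/(39482 - 17835) = -13123/21647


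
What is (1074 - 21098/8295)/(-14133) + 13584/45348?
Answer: 14160183256/63289199295 ≈ 0.22374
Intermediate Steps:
(1074 - 21098/8295)/(-14133) + 13584/45348 = (1074 - 21098/8295)*(-1/14133) + 13584*(1/45348) = (1074 - 1*3014/1185)*(-1/14133) + 1132/3779 = (1074 - 3014/1185)*(-1/14133) + 1132/3779 = (1269676/1185)*(-1/14133) + 1132/3779 = -1269676/16747605 + 1132/3779 = 14160183256/63289199295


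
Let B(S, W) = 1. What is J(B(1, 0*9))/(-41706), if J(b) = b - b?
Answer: 0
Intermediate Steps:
J(b) = 0
J(B(1, 0*9))/(-41706) = 0/(-41706) = 0*(-1/41706) = 0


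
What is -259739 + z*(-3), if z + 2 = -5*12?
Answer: -259553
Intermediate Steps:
z = -62 (z = -2 - 5*12 = -2 - 1*60 = -2 - 60 = -62)
-259739 + z*(-3) = -259739 - 62*(-3) = -259739 + 186 = -259553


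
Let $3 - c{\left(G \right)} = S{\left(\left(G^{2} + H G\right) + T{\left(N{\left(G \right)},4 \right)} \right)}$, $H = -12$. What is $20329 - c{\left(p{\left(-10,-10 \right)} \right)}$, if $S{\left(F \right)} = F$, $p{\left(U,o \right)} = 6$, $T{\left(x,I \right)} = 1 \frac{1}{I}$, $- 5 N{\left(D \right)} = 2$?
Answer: $\frac{81161}{4} \approx 20290.0$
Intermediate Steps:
$N{\left(D \right)} = - \frac{2}{5}$ ($N{\left(D \right)} = \left(- \frac{1}{5}\right) 2 = - \frac{2}{5}$)
$T{\left(x,I \right)} = \frac{1}{I}$
$c{\left(G \right)} = \frac{11}{4} - G^{2} + 12 G$ ($c{\left(G \right)} = 3 - \left(\left(G^{2} - 12 G\right) + \frac{1}{4}\right) = 3 - \left(\frac{1}{4} + G^{2} - 12 G\right) = \frac{11}{4} - G^{2} + 12 G$)
$20329 - c{\left(p{\left(-10,-10 \right)} \right)} = 20329 - \left(\frac{11}{4} - 6^{2} + 12 \cdot 6\right) = 20329 - \left(\frac{11}{4} - 36 + 72\right) = 20329 - \frac{155}{4} = \frac{81161}{4}$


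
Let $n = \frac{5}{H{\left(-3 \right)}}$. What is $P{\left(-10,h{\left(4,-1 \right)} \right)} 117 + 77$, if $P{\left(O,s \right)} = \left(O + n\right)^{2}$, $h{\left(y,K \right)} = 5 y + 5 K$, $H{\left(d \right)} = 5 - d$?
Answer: $\frac{663053}{64} \approx 10360.0$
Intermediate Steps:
$h{\left(y,K \right)} = 5 K + 5 y$
$n = \frac{5}{8}$ ($n = \frac{5}{5 - -3} = \frac{5}{5 + 3} = \frac{5}{8} \approx 0.625$)
$P{\left(O,s \right)} = \left(\frac{5}{8} + O\right)^{2}$ ($P{\left(O,s \right)} = \left(O + \frac{5}{8}\right)^{2} = \left(\frac{5}{8} + O\right)^{2}$)
$P{\left(-10,h{\left(4,-1 \right)} \right)} 117 + 77 = \frac{\left(5 + 8 \left(-10\right)\right)^{2}}{64} \cdot 117 + 77 = \frac{\left(5 - 80\right)^{2}}{64} \cdot 117 + 77 = \frac{\left(-75\right)^{2}}{64} \cdot 117 + 77 = \frac{1}{64} \cdot 5625 \cdot 117 + 77 = \frac{5625}{64} \cdot 117 + 77 = \frac{658125}{64} + 77 = \frac{663053}{64}$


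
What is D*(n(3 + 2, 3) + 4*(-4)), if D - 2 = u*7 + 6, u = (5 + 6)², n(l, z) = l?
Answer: -9405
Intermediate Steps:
u = 121 (u = 11² = 121)
D = 855 (D = 2 + (121*7 + 6) = 2 + (847 + 6) = 2 + 853 = 855)
D*(n(3 + 2, 3) + 4*(-4)) = 855*((3 + 2) + 4*(-4)) = 855*(5 - 16) = 855*(-11) = -9405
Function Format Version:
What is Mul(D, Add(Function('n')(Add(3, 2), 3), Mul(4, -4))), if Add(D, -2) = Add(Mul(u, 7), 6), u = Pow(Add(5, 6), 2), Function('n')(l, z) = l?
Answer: -9405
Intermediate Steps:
u = 121 (u = Pow(11, 2) = 121)
D = 855 (D = Add(2, Add(Mul(121, 7), 6)) = Add(2, Add(847, 6)) = Add(2, 853) = 855)
Mul(D, Add(Function('n')(Add(3, 2), 3), Mul(4, -4))) = Mul(855, Add(Add(3, 2), Mul(4, -4))) = Mul(855, Add(5, -16)) = Mul(855, -11) = -9405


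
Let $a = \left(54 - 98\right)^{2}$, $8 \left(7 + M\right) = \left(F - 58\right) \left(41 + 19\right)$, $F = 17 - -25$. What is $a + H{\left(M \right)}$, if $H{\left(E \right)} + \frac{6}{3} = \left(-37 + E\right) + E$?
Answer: $1643$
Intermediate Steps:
$F = 42$ ($F = 17 + 25 = 42$)
$M = -127$ ($M = -7 + \frac{\left(42 - 58\right) \left(41 + 19\right)}{8} = -7 + \frac{\left(-16\right) 60}{8} = -7 + \frac{1}{8} \left(-960\right) = -7 - 120 = -127$)
$H{\left(E \right)} = -39 + 2 E$ ($H{\left(E \right)} = -2 + \left(\left(-37 + E\right) + E\right) = -2 + \left(-37 + 2 E\right) = -39 + 2 E$)
$a = 1936$ ($a = \left(-44\right)^{2} = 1936$)
$a + H{\left(M \right)} = 1936 + \left(-39 + 2 \left(-127\right)\right) = 1936 - 293 = 1643$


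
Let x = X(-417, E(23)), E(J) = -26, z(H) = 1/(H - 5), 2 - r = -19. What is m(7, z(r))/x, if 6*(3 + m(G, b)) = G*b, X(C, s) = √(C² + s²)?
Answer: -281*√174565/16758240 ≈ -0.0070058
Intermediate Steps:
r = 21 (r = 2 - 1*(-19) = 2 + 19 = 21)
z(H) = 1/(-5 + H)
x = √174565 (x = √((-417)² + (-26)²) = √(173889 + 676) = √174565 ≈ 417.81)
m(G, b) = -3 + G*b/6 (m(G, b) = -3 + (G*b)/6 = -3 + G*b/6)
m(7, z(r))/x = (-3 + (⅙)*7/(-5 + 21))/(√174565) = (-3 + (⅙)*7/16)*(√174565/174565) = (-3 + (⅙)*7*(1/16))*(√174565/174565) = (-3 + 7/96)*(√174565/174565) = -281*√174565/16758240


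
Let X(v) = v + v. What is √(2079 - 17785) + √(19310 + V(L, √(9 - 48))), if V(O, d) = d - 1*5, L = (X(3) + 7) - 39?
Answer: √(19305 + I*√39) + I*√15706 ≈ 138.94 + 125.35*I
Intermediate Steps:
X(v) = 2*v
L = -26 (L = (2*3 + 7) - 39 = (6 + 7) - 39 = 13 - 39 = -26)
V(O, d) = -5 + d (V(O, d) = d - 5 = -5 + d)
√(2079 - 17785) + √(19310 + V(L, √(9 - 48))) = √(2079 - 17785) + √(19310 + (-5 + √(9 - 48))) = √(-15706) + √(19310 + (-5 + √(-39))) = I*√15706 + √(19310 + (-5 + I*√39)) = I*√15706 + √(19305 + I*√39) = √(19305 + I*√39) + I*√15706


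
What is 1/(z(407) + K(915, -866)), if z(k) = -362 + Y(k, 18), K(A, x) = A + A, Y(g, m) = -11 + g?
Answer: 1/1864 ≈ 0.00053648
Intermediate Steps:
K(A, x) = 2*A
z(k) = -373 + k (z(k) = -362 + (-11 + k) = -373 + k)
1/(z(407) + K(915, -866)) = 1/((-373 + 407) + 2*915) = 1/(34 + 1830) = 1/1864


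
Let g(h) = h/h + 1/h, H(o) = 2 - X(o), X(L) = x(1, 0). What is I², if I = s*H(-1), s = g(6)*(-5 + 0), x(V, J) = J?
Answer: 1225/9 ≈ 136.11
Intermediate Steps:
X(L) = 0
H(o) = 2 (H(o) = 2 - 1*0 = 2 + 0 = 2)
g(h) = 1 + 1/h
s = -35/6 (s = ((1 + 6)/6)*(-5 + 0) = ((⅙)*7)*(-5) = (7/6)*(-5) = -35/6 ≈ -5.8333)
I = -35/3 (I = -35/6*2 = -35/3 ≈ -11.667)
I² = (-35/3)² = 1225/9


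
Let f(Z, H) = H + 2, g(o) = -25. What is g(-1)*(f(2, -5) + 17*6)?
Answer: -2475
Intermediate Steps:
f(Z, H) = 2 + H
g(-1)*(f(2, -5) + 17*6) = -25*((2 - 5) + 17*6) = -25*(-3 + 102) = -25*99 = -2475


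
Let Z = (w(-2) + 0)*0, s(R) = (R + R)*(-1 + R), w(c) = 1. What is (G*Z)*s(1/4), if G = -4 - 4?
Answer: 0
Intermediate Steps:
s(R) = 2*R*(-1 + R) (s(R) = (2*R)*(-1 + R) = 2*R*(-1 + R))
G = -8
Z = 0 (Z = (1 + 0)*0 = 1*0 = 0)
(G*Z)*s(1/4) = (-8*0)*(2*(-1 + 1/4)/4) = 0*(2*(¼)*(-1 + ¼)) = 0*(2*(¼)*(-¾)) = 0*(-3/8) = 0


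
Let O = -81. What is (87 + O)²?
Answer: 36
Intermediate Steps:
(87 + O)² = (87 - 81)² = 6² = 36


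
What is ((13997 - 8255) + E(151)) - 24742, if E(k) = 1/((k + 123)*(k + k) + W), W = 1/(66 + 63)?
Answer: -202815366871/10674493 ≈ -19000.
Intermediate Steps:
W = 1/129 ≈ 0.0077519
E(k) = 1/(1/129 + 2*k*(123 + k)) (E(k) = 1/((k + 123)*(k + k) + 1/129) = 1/((123 + k)*(2*k) + 1/129) = 1/(2*k*(123 + k) + 1/129) = 1/(1/129 + 2*k*(123 + k)))
((13997 - 8255) + E(151)) - 24742 = ((13997 - 8255) + 129/(1 + 258*151**2 + 31734*151)) - 24742 = (5742 + 129/(1 + 258*22801 + 4791834)) - 24742 = (5742 + 129/(1 + 5882658 + 4791834)) - 24742 = (5742 + 129/10674493) - 24742 = 61292938935/10674493 - 24742 = -202815366871/10674493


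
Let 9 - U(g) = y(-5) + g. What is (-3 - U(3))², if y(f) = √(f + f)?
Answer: (9 - I*√10)² ≈ 71.0 - 56.921*I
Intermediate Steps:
y(f) = √2*√f (y(f) = √(2*f) = √2*√f)
U(g) = 9 - g - I*√10 (U(g) = 9 - (√2*√(-5) + g) = 9 - (√2*(I*√5) + g) = 9 - (I*√10 + g) = 9 - (g + I*√10) = 9 + (-g - I*√10) = 9 - g - I*√10)
(-3 - U(3))² = (-3 - (9 - 1*3 - I*√10))² = (-3 - (9 - 3 - I*√10))² = (-3 - (6 - I*√10))² = (-3 + (-6 + I*√10))² = (-9 + I*√10)²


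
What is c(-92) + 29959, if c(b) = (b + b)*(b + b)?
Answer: 63815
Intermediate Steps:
c(b) = 4*b**2 (c(b) = (2*b)*(2*b) = 4*b**2)
c(-92) + 29959 = 4*(-92)**2 + 29959 = 4*8464 + 29959 = 33856 + 29959 = 63815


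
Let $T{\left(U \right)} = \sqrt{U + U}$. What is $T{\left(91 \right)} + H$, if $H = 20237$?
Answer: $20237 + \sqrt{182} \approx 20251.0$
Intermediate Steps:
$T{\left(U \right)} = \sqrt{2} \sqrt{U}$ ($T{\left(U \right)} = \sqrt{2 U} = \sqrt{2} \sqrt{U}$)
$T{\left(91 \right)} + H = \sqrt{2} \sqrt{91} + 20237 = \sqrt{182} + 20237 = 20237 + \sqrt{182}$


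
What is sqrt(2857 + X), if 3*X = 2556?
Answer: sqrt(3709) ≈ 60.902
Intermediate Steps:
X = 852 (X = (1/3)*2556 = 852)
sqrt(2857 + X) = sqrt(2857 + 852) = sqrt(3709)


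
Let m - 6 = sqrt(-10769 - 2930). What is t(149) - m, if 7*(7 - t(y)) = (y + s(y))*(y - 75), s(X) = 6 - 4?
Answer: -11167/7 - I*sqrt(13699) ≈ -1595.3 - 117.04*I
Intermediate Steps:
m = 6 + I*sqrt(13699) (m = 6 + sqrt(-10769 - 2930) = 6 + sqrt(-13699) = 6 + I*sqrt(13699) ≈ 6.0 + 117.04*I)
s(X) = 2
t(y) = 7 - (-75 + y)*(2 + y)/7 (t(y) = 7 - (y + 2)*(y - 75)/7 = 7 - (2 + y)*(-75 + y)/7 = 7 - (-75 + y)*(2 + y)/7)
t(149) - m = (199/7 - 1/7*149**2 + (73/7)*149) - (6 + I*sqrt(13699)) = (199/7 - 1/7*22201 + 10877/7) + (-6 - I*sqrt(13699)) = (199/7 - 22201/7 + 10877/7) + (-6 - I*sqrt(13699)) = -11125/7 + (-6 - I*sqrt(13699)) = -11167/7 - I*sqrt(13699)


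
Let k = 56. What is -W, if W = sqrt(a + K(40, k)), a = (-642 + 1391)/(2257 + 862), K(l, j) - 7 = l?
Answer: -sqrt(459559698)/3119 ≈ -6.8731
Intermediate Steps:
K(l, j) = 7 + l
a = 749/3119 ≈ 0.24014
W = sqrt(459559698)/3119 (W = sqrt(749/3119 + (7 + 40)) = sqrt(749/3119 + 47) = sqrt(147342/3119) = sqrt(459559698)/3119 ≈ 6.8731)
-W = -sqrt(459559698)/3119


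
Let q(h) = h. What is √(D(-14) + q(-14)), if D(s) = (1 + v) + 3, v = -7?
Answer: I*√17 ≈ 4.1231*I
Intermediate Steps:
D(s) = -3 (D(s) = (1 - 7) + 3 = -6 + 3 = -3)
√(D(-14) + q(-14)) = √(-3 - 14) = √(-17) = I*√17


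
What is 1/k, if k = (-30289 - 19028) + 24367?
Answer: -1/24950 ≈ -4.0080e-5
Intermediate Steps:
k = -24950 (k = -49317 + 24367 = -24950)
1/k = 1/(-24950) = -1/24950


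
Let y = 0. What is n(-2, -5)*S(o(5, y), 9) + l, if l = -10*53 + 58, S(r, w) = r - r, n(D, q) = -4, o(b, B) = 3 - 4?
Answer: -472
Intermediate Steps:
o(b, B) = -1
S(r, w) = 0
l = -472 (l = -530 + 58 = -472)
n(-2, -5)*S(o(5, y), 9) + l = -4*0 - 472 = 0 - 472 = -472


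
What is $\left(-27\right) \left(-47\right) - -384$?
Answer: $1653$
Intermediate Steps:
$\left(-27\right) \left(-47\right) - -384 = 1269 + 384 = 1653$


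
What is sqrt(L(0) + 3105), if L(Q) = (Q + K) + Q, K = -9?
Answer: 6*sqrt(86) ≈ 55.642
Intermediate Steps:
L(Q) = -9 + 2*Q (L(Q) = (Q - 9) + Q = (-9 + Q) + Q = -9 + 2*Q)
sqrt(L(0) + 3105) = sqrt((-9 + 2*0) + 3105) = sqrt((-9 + 0) + 3105) = sqrt(-9 + 3105) = sqrt(3096) = 6*sqrt(86)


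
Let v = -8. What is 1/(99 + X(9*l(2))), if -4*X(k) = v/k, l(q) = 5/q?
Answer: 45/4459 ≈ 0.010092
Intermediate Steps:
X(k) = 2/k (X(k) = -(-2)/k = 2/k)
1/(99 + X(9*l(2))) = 1/(99 + 2/((9*(5/2)))) = 1/(99 + 2/(45/2)) = 1/(99 + 2*(2/45)) = 1/(99 + 4/45) = 1/(4459/45) = 45/4459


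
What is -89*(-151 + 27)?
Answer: 11036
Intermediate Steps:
-89*(-151 + 27) = -89*(-124) = 11036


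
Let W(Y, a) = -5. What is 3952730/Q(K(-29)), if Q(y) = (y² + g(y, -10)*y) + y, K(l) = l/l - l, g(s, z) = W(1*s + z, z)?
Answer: 395273/78 ≈ 5067.6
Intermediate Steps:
g(s, z) = -5
K(l) = 1 - l
Q(y) = y² - 4*y (Q(y) = (y² - 5*y) + y = y² - 4*y)
3952730/Q(K(-29)) = 3952730/(((1 - 1*(-29))*(-4 + (1 - 1*(-29))))) = 3952730/(((1 + 29)*(-4 + (1 + 29)))) = 3952730/((30*(-4 + 30))) = 3952730/((30*26)) = 3952730/780 = 3952730*(1/780) = 395273/78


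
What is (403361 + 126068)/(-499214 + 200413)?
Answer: -529429/298801 ≈ -1.7718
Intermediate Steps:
(403361 + 126068)/(-499214 + 200413) = 529429/(-298801) = 529429*(-1/298801) = -529429/298801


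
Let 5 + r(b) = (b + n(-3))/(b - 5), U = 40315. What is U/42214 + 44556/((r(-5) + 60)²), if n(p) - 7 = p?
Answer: 200328372715/12816212614 ≈ 15.631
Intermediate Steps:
n(p) = 7 + p
r(b) = -5 + (4 + b)/(-5 + b) (r(b) = -5 + (b + (7 - 3))/(b - 5) = -5 + (b + 4)/(-5 + b) = -5 + (4 + b)/(-5 + b))
U/42214 + 44556/((r(-5) + 60)²) = 40315/42214 + 44556/(((29 - 4*(-5))/(-5 - 5) + 60)²) = 40315*(1/42214) + 44556/(((29 + 20)/(-10) + 60)²) = 40315/42214 + 44556/((-⅒*49 + 60)²) = 40315/42214 + 44556/((-49/10 + 60)²) = 40315/42214 + 44556/((551/10)²) = 40315/42214 + 44556/(303601/100) = 40315/42214 + 44556*(100/303601) = 40315/42214 + 4455600/303601 = 200328372715/12816212614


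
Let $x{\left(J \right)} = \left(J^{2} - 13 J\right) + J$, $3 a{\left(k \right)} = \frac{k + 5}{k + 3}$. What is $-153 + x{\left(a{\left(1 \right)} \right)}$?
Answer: $- \frac{635}{4} \approx -158.75$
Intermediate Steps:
$a{\left(k \right)} = \frac{5 + k}{3 \left(3 + k\right)}$ ($a{\left(k \right)} = \frac{\left(k + 5\right) \frac{1}{k + 3}}{3} = \frac{\left(5 + k\right) \frac{1}{3 + k}}{3} = \frac{\frac{1}{3 + k} \left(5 + k\right)}{3} = \frac{5 + k}{3 \left(3 + k\right)}$)
$x{\left(J \right)} = J^{2} - 12 J$
$-153 + x{\left(a{\left(1 \right)} \right)} = -153 + \frac{5 + 1}{3 \left(3 + 1\right)} \left(-12 + \frac{5 + 1}{3 \left(3 + 1\right)}\right) = -153 + \frac{1}{3} \cdot \frac{1}{4} \cdot 6 \left(-12 + \frac{1}{3} \cdot \frac{1}{4} \cdot 6\right) = -153 + \frac{-12 + \frac{1}{2}}{2} = -153 + \frac{1}{2} \left(- \frac{23}{2}\right) = -153 - \frac{23}{4} = - \frac{635}{4}$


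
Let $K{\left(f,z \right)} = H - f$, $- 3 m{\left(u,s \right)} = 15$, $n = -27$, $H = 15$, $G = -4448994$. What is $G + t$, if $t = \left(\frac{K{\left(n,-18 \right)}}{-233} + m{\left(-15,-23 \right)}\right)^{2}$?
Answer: $- \frac{241529978417}{54289} \approx -4.449 \cdot 10^{6}$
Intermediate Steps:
$m{\left(u,s \right)} = -5$ ($m{\left(u,s \right)} = \left(- \frac{1}{3}\right) 15 = -5$)
$K{\left(f,z \right)} = 15 - f$
$t = \frac{1456849}{54289}$ ($t = \left(\frac{15 - -27}{-233} - 5\right)^{2} = \left(\left(15 + 27\right) \left(- \frac{1}{233}\right) - 5\right)^{2} = \left(42 \left(- \frac{1}{233}\right) - 5\right)^{2} = \left(- \frac{42}{233} - 5\right)^{2} = \left(- \frac{1207}{233}\right)^{2} = \frac{1456849}{54289} \approx 26.835$)
$G + t = -4448994 + \frac{1456849}{54289} = - \frac{241529978417}{54289}$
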